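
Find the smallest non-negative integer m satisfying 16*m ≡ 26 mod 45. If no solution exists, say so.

41

gcd(16, 45) = 1, so a unique solution mod 45 exists.
16⁻¹ ≡ 31 (mod 45).
m ≡ 31*26 ≡ 41 (mod 45).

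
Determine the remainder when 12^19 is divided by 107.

12^1 ≡ 12 (mod 107)
12^2 ≡ 12^2 = 144 ≡ 37 (mod 107)
12^4 ≡ 37^2 = 1369 ≡ 85 (mod 107)
12^8 ≡ 85^2 = 7225 ≡ 56 (mod 107)
12^16 ≡ 56^2 = 3136 ≡ 33 (mod 107)
12^19 = 12^16 * 12^2 * 12^1 ≡ 33 * 37 * 12 (mod 107).
Accumulate the product:
33 * 37 = 1221 ≡ 44
44 * 12 = 528 ≡ 100

100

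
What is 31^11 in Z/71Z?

52

11 in binary is 1011, i.e. 11 = 8 + 2 + 1.
31^1 ≡ 31 (mod 71)
31^2 ≡ 31^2 = 961 ≡ 38 (mod 71)
31^4 ≡ 38^2 = 1444 ≡ 24 (mod 71)
31^8 ≡ 24^2 = 576 ≡ 8 (mod 71)
31^11 = 31^8 × 31^2 × 31^1 ≡ 8 × 38 × 31 (mod 71).
Accumulate the product:
8 × 38 = 304 ≡ 20
20 × 31 = 620 ≡ 52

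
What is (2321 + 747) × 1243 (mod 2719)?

1486

2321 + 747 = 3068 ≡ 349 (mod 2719)
349 × 1243 = 433807 ≡ 1486 (mod 2719)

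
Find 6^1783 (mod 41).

30

By square-and-multiply:
6^1 ≡ 6 (mod 41)
6^2 ≡ 6^2 = 36 (mod 41)
6^4 ≡ 36^2 = 1296 ≡ 25 (mod 41)
6^8 ≡ 25^2 = 625 ≡ 10 (mod 41)
6^16 ≡ 10^2 = 100 ≡ 18 (mod 41)
6^32 ≡ 18^2 = 324 ≡ 37 (mod 41)
6^64 ≡ 37^2 = 1369 ≡ 16 (mod 41)
6^128 ≡ 16^2 = 256 ≡ 10 (mod 41)
6^256 ≡ 10^2 = 100 ≡ 18 (mod 41)
6^512 ≡ 18^2 = 324 ≡ 37 (mod 41)
6^1024 ≡ 37^2 = 1369 ≡ 16 (mod 41)
6^1783 = 6^1024 × 6^512 × 6^128 × 6^64 × 6^32 × 6^16 × 6^4 × 6^2 × 6^1 ≡ 16 × 37 × 10 × 16 × 37 × 18 × 25 × 36 × 6 (mod 41).
Accumulate the product:
16 × 37 = 592 ≡ 18
18 × 10 = 180 ≡ 16
16 × 16 = 256 ≡ 10
10 × 37 = 370 ≡ 1
1 × 18 = 18
18 × 25 = 450 ≡ 40
40 × 36 = 1440 ≡ 5
5 × 6 = 30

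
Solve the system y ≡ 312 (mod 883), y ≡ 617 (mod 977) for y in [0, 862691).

883⁻¹ mod 977: 883×634 ≡ 1 (mod 977), so 883⁻¹ ≡ 634.
y = 312 + 883×((617 − 312)×634 mod 977) = 312 + 883×901 = 795895.

795895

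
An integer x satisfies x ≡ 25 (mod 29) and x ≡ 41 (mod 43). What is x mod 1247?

29⁻¹ mod 43: 29×3 ≡ 1 (mod 43), so 29⁻¹ ≡ 3.
x = 25 + 29×((41 − 25)×3 mod 43) = 25 + 29×5 = 170.
Check: 170 mod 29 = 25, 170 mod 43 = 41. ✓

170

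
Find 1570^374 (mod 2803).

1570^1 ≡ 1570 (mod 2803)
1570^2 ≡ 1570^2 = 2464900 ≡ 1063 (mod 2803)
1570^4 ≡ 1063^2 = 1129969 ≡ 360 (mod 2803)
1570^8 ≡ 360^2 = 129600 ≡ 662 (mod 2803)
1570^16 ≡ 662^2 = 438244 ≡ 976 (mod 2803)
1570^32 ≡ 976^2 = 952576 ≡ 2359 (mod 2803)
1570^64 ≡ 2359^2 = 5564881 ≡ 926 (mod 2803)
1570^128 ≡ 926^2 = 857476 ≡ 2561 (mod 2803)
1570^256 ≡ 2561^2 = 6558721 ≡ 2504 (mod 2803)
1570^374 = 1570^256 · 1570^64 · 1570^32 · 1570^16 · 1570^4 · 1570^2 ≡ 2504 · 926 · 2359 · 976 · 360 · 1063 (mod 2803).
Accumulate the product:
2504 · 926 = 2318704 ≡ 623
623 · 2359 = 1469657 ≡ 885
885 · 976 = 863760 ≡ 436
436 · 360 = 156960 ≡ 2795
2795 · 1063 = 2971085 ≡ 2708

2708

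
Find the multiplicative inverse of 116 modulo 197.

197 = 1*116 + 81
116 = 1*81 + 35
81 = 2*35 + 11
35 = 3*11 + 2
11 = 5*2 + 1
2 = 2*1 + 0
gcd(116, 197) = 1, so the inverse exists.
Back-substitute for 1:
1 = 1*11 − 5*2
  = −5*35 + 16*11
  = 16*81 − 37*35
  = −37*116 + 53*81
  = 53*197 − 90*116
So 116⁻¹ ≡ −90 ≡ 107 (mod 197).

107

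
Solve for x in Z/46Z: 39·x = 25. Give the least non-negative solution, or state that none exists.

gcd(39, 46) = 1, so a unique solution mod 46 exists.
39⁻¹ ≡ 13 (mod 46).
x ≡ 13·25 ≡ 3 (mod 46).

3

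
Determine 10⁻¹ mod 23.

7

23 = 2×10 + 3
10 = 3×3 + 1
3 = 3×1 + 0
gcd(10, 23) = 1, so the inverse exists.
Bézout: 1 = −3×23 + 7×10.
So 10⁻¹ ≡ 7 (mod 23).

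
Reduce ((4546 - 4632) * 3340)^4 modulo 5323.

4546 - 4632 = -86 ≡ 5237 (mod 5323)
5237 * 3340 = 17491580 ≡ 202 (mod 5323)
(202)^4 ≡ 1215 (mod 5323)

1215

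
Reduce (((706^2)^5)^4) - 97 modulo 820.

(706)^2 ≡ 696 (mod 820)
(696)^5 ≡ 696 (mod 820)
(696)^4 ≡ 616 (mod 820)
616 - 97 = 519

519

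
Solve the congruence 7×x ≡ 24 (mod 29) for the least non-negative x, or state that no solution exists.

20

gcd(7, 29) = 1, so a unique solution mod 29 exists.
7⁻¹ ≡ 25 (mod 29).
x ≡ 25×24 ≡ 20 (mod 29).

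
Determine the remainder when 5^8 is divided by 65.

5^1 ≡ 5 (mod 65)
5^2 ≡ 5^2 = 25 (mod 65)
5^4 ≡ 25^2 = 625 ≡ 40 (mod 65)
5^8 ≡ 40^2 = 1600 ≡ 40 (mod 65)
So 5^8 ≡ 40 (mod 65).

40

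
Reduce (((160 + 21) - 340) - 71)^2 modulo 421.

160 + 21 = 181
181 - 340 = -159 ≡ 262 (mod 421)
262 - 71 = 191
(191)^2 ≡ 275 (mod 421)

275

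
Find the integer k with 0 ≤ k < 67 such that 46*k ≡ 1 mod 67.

Run the extended Euclidean algorithm:
67 = 1×46 + 21
46 = 2×21 + 4
21 = 5×4 + 1
4 = 4×1 + 0
gcd(46, 67) = 1, so the inverse exists.
Back-substitute for 1:
1 = 1×21 − 5×4
  = −5×46 + 11×21
  = 11×67 − 16×46
So 46⁻¹ ≡ −16 ≡ 51 (mod 67).

51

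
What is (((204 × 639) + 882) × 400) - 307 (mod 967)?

331

204 × 639 = 130356 ≡ 778 (mod 967)
778 + 882 = 1660 ≡ 693 (mod 967)
693 × 400 = 277200 ≡ 638 (mod 967)
638 - 307 = 331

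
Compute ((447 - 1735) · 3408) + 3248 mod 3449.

872

447 - 1735 = -1288 ≡ 2161 (mod 3449)
2161 · 3408 = 7364688 ≡ 1073 (mod 3449)
1073 + 3248 = 4321 ≡ 872 (mod 3449)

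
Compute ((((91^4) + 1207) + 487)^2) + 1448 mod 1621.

729

(91)^4 ≡ 177 (mod 1621)
177 + 1207 = 1384
1384 + 487 = 1871 ≡ 250 (mod 1621)
(250)^2 ≡ 902 (mod 1621)
902 + 1448 = 2350 ≡ 729 (mod 1621)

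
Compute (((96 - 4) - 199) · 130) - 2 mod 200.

96 - 4 = 92
92 - 199 = -107 ≡ 93 (mod 200)
93 · 130 = 12090 ≡ 90 (mod 200)
90 - 2 = 88

88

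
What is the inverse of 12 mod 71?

71 = 5×12 + 11
12 = 1×11 + 1
11 = 11×1 + 0
gcd(12, 71) = 1, so the inverse exists.
Back-substitute for 1:
1 = 1×12 − 1×11
  = −1×71 + 6×12
So 12⁻¹ ≡ 6 (mod 71).

6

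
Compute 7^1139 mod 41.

1139 in binary is 10001110011, i.e. 1139 = 1024 + 64 + 32 + 16 + 2 + 1.
7^1 ≡ 7 (mod 41)
7^2 ≡ 7^2 = 49 ≡ 8 (mod 41)
7^4 ≡ 8^2 = 64 ≡ 23 (mod 41)
7^8 ≡ 23^2 = 529 ≡ 37 (mod 41)
7^16 ≡ 37^2 = 1369 ≡ 16 (mod 41)
7^32 ≡ 16^2 = 256 ≡ 10 (mod 41)
7^64 ≡ 10^2 = 100 ≡ 18 (mod 41)
7^128 ≡ 18^2 = 324 ≡ 37 (mod 41)
7^256 ≡ 37^2 = 1369 ≡ 16 (mod 41)
7^512 ≡ 16^2 = 256 ≡ 10 (mod 41)
7^1024 ≡ 10^2 = 100 ≡ 18 (mod 41)
7^1139 = 7^1024 * 7^64 * 7^32 * 7^16 * 7^2 * 7^1 ≡ 18 * 18 * 10 * 16 * 8 * 7 (mod 41).
Accumulate the product:
18 * 18 = 324 ≡ 37
37 * 10 = 370 ≡ 1
1 * 16 = 16
16 * 8 = 128 ≡ 5
5 * 7 = 35

35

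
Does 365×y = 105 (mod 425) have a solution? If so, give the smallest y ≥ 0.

62

gcd(365, 425) = 5, and 5 | 105, so solutions exist.
Divide through by 5: 73×y = 21 (mod 85).
73⁻¹ ≡ 7 (mod 85).
y ≡ 7×21 ≡ 62 (mod 85).
The smallest non-negative solution is y = 62.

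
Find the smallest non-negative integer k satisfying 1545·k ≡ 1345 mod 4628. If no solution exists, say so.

gcd(1545, 4628) = 1, so a unique solution mod 4628 exists.
1545⁻¹ ≡ 2645 (mod 4628).
k ≡ 2645·1345 ≡ 3221 (mod 4628).

3221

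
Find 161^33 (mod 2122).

Compute successive squares:
33 in binary is 100001, i.e. 33 = 32 + 1.
161^1 ≡ 161 (mod 2122)
161^2 ≡ 161^2 = 25921 ≡ 457 (mod 2122)
161^4 ≡ 457^2 = 208849 ≡ 893 (mod 2122)
161^8 ≡ 893^2 = 797449 ≡ 1699 (mod 2122)
161^16 ≡ 1699^2 = 2886601 ≡ 681 (mod 2122)
161^32 ≡ 681^2 = 463761 ≡ 1165 (mod 2122)
161^33 = 161^32 * 161^1 ≡ 1165 * 161 (mod 2122).
1165 * 161 = 187565 ≡ 829 (mod 2122).

829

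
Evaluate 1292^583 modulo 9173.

583 in binary is 1001000111, i.e. 583 = 512 + 64 + 4 + 2 + 1.
1292^1 ≡ 1292 (mod 9173)
1292^2 ≡ 1292^2 = 1669264 ≡ 8951 (mod 9173)
1292^4 ≡ 8951^2 = 80120401 ≡ 3419 (mod 9173)
1292^8 ≡ 3419^2 = 11689561 ≡ 3159 (mod 9173)
1292^16 ≡ 3159^2 = 9979281 ≡ 8230 (mod 9173)
1292^32 ≡ 8230^2 = 67732900 ≡ 8641 (mod 9173)
1292^64 ≡ 8641^2 = 74666881 ≡ 7834 (mod 9173)
1292^128 ≡ 7834^2 = 61371556 ≡ 4186 (mod 9173)
1292^256 ≡ 4186^2 = 17522596 ≡ 2166 (mod 9173)
1292^512 ≡ 2166^2 = 4691556 ≡ 4153 (mod 9173)
1292^583 = 1292^512 * 1292^64 * 1292^4 * 1292^2 * 1292^1 ≡ 4153 * 7834 * 3419 * 8951 * 1292 (mod 9173).
Accumulate the product:
4153 * 7834 = 32534602 ≡ 7144
7144 * 3419 = 24425336 ≡ 6810
6810 * 8951 = 60956310 ≡ 1725
1725 * 1292 = 2228700 ≡ 8834

8834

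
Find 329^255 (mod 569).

294

255 in binary is 11111111, i.e. 255 = 128 + 64 + 32 + 16 + 8 + 4 + 2 + 1.
329^1 ≡ 329 (mod 569)
329^2 ≡ 329^2 = 108241 ≡ 131 (mod 569)
329^4 ≡ 131^2 = 17161 ≡ 91 (mod 569)
329^8 ≡ 91^2 = 8281 ≡ 315 (mod 569)
329^16 ≡ 315^2 = 99225 ≡ 219 (mod 569)
329^32 ≡ 219^2 = 47961 ≡ 165 (mod 569)
329^64 ≡ 165^2 = 27225 ≡ 482 (mod 569)
329^128 ≡ 482^2 = 232324 ≡ 172 (mod 569)
329^255 = 329^128 * 329^64 * 329^32 * 329^16 * 329^8 * 329^4 * 329^2 * 329^1 ≡ 172 * 482 * 165 * 219 * 315 * 91 * 131 * 329 (mod 569).
Accumulate the product:
172 * 482 = 82904 ≡ 399
399 * 165 = 65835 ≡ 400
400 * 219 = 87600 ≡ 543
543 * 315 = 171045 ≡ 345
345 * 91 = 31395 ≡ 100
100 * 131 = 13100 ≡ 13
13 * 329 = 4277 ≡ 294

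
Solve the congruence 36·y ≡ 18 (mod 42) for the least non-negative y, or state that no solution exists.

gcd(36, 42) = 6, and 6 | 18, so solutions exist.
Divide through by 6: 6·y mod 7 = 3.
6⁻¹ ≡ 6 (mod 7).
y ≡ 6·3 ≡ 4 (mod 7).
The smallest non-negative solution is y = 4.

4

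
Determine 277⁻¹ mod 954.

954 = 3*277 + 123
277 = 2*123 + 31
123 = 3*31 + 30
31 = 1*30 + 1
30 = 30*1 + 0
gcd(277, 954) = 1, so the inverse exists.
Back-substitute for 1:
1 = 1*31 − 1*30
  = −1*123 + 4*31
  = 4*277 − 9*123
  = −9*954 + 31*277
So 277⁻¹ ≡ 31 (mod 954).

31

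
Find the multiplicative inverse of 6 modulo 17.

3

By the extended Euclidean algorithm:
17 = 2*6 + 5
6 = 1*5 + 1
5 = 5*1 + 0
gcd(6, 17) = 1, so the inverse exists.
Bézout: 1 = −1*17 + 3*6.
So 6⁻¹ ≡ 3 (mod 17).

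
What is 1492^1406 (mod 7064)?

1536

1492^1 ≡ 1492 (mod 7064)
1492^2 ≡ 1492^2 = 2226064 ≡ 904 (mod 7064)
1492^4 ≡ 904^2 = 817216 ≡ 4856 (mod 7064)
1492^8 ≡ 4856^2 = 23580736 ≡ 1104 (mod 7064)
1492^16 ≡ 1104^2 = 1218816 ≡ 3808 (mod 7064)
1492^32 ≡ 3808^2 = 14500864 ≡ 5536 (mod 7064)
1492^64 ≡ 5536^2 = 30647296 ≡ 3664 (mod 7064)
1492^128 ≡ 3664^2 = 13424896 ≡ 3296 (mod 7064)
1492^256 ≡ 3296^2 = 10863616 ≡ 6248 (mod 7064)
1492^512 ≡ 6248^2 = 39037504 ≡ 1840 (mod 7064)
1492^1024 ≡ 1840^2 = 3385600 ≡ 1944 (mod 7064)
1492^1406 = 1492^1024 · 1492^256 · 1492^64 · 1492^32 · 1492^16 · 1492^8 · 1492^4 · 1492^2 ≡ 1944 · 6248 · 3664 · 5536 · 3808 · 1104 · 4856 · 904 (mod 7064).
Accumulate the product:
1944 · 6248 = 12146112 ≡ 3096
3096 · 3664 = 11343744 ≡ 6024
6024 · 5536 = 33348864 ≡ 6784
6784 · 3808 = 25833472 ≡ 424
424 · 1104 = 468096 ≡ 1872
1872 · 4856 = 9090432 ≡ 6128
6128 · 904 = 5539712 ≡ 1536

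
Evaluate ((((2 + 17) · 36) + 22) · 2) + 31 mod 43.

2 + 17 = 19
19 · 36 = 684 ≡ 39 (mod 43)
39 + 22 = 61 ≡ 18 (mod 43)
18 · 2 = 36
36 + 31 = 67 ≡ 24 (mod 43)

24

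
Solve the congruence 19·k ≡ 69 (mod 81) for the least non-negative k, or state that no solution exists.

42

gcd(19, 81) = 1, so a unique solution mod 81 exists.
19⁻¹ ≡ 64 (mod 81).
k ≡ 64·69 ≡ 42 (mod 81).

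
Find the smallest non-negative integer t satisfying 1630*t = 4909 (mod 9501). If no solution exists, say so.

gcd(1630, 9501) = 1, so a unique solution mod 9501 exists.
1630⁻¹ ≡ 8854 (mod 9501).
t ≡ 8854*4909 ≡ 6712 (mod 9501).

6712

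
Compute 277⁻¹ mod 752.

Apply the Euclidean algorithm and back-substitute:
752 = 2·277 + 198
277 = 1·198 + 79
198 = 2·79 + 40
79 = 1·40 + 39
40 = 1·39 + 1
39 = 39·1 + 0
gcd(277, 752) = 1, so the inverse exists.
Back-substitute for 1:
1 = 1·40 − 1·39
  = −1·79 + 2·40
  = 2·198 − 5·79
  = −5·277 + 7·198
  = 7·752 − 19·277
So 277⁻¹ ≡ −19 ≡ 733 (mod 752).

733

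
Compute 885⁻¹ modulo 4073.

Run the extended Euclidean algorithm:
4073 = 4*885 + 533
885 = 1*533 + 352
533 = 1*352 + 181
352 = 1*181 + 171
181 = 1*171 + 10
171 = 17*10 + 1
10 = 10*1 + 0
gcd(885, 4073) = 1, so the inverse exists.
Bézout: 1 = −88*4073 + 405*885.
So 885⁻¹ ≡ 405 (mod 4073).

405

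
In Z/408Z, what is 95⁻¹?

335

Run the extended Euclidean algorithm:
408 = 4·95 + 28
95 = 3·28 + 11
28 = 2·11 + 6
11 = 1·6 + 5
6 = 1·5 + 1
5 = 5·1 + 0
gcd(95, 408) = 1, so the inverse exists.
Bézout: 1 = 17·408 − 73·95.
So 95⁻¹ ≡ −73 ≡ 335 (mod 408).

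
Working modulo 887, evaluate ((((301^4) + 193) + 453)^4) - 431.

115

(301)^4 ≡ 163 (mod 887)
163 + 193 = 356
356 + 453 = 809
(809)^4 ≡ 546 (mod 887)
546 - 431 = 115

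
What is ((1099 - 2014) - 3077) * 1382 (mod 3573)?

1099 - 2014 = -915 ≡ 2658 (mod 3573)
2658 - 3077 = -419 ≡ 3154 (mod 3573)
3154 * 1382 = 4358828 ≡ 3341 (mod 3573)

3341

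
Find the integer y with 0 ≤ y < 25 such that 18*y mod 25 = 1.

7

25 = 1·18 + 7
18 = 2·7 + 4
7 = 1·4 + 3
4 = 1·3 + 1
3 = 3·1 + 0
gcd(18, 25) = 1, so the inverse exists.
Bézout: 1 = −5·25 + 7·18.
So 18⁻¹ ≡ 7 (mod 25).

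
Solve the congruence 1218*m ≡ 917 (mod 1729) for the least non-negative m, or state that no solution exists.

gcd(1218, 1729) = 7, and 7 | 917, so solutions exist.
Divide through by 7: 174*m mod 247 = 131.
174⁻¹ ≡ 203 (mod 247).
m ≡ 203*131 ≡ 164 (mod 247).
The smallest non-negative solution is m = 164.

164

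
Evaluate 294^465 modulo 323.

277

By square-and-multiply:
465 in binary is 111010001, i.e. 465 = 256 + 128 + 64 + 16 + 1.
294^1 ≡ 294 (mod 323)
294^2 ≡ 294^2 = 86436 ≡ 195 (mod 323)
294^4 ≡ 195^2 = 38025 ≡ 234 (mod 323)
294^8 ≡ 234^2 = 54756 ≡ 169 (mod 323)
294^16 ≡ 169^2 = 28561 ≡ 137 (mod 323)
294^32 ≡ 137^2 = 18769 ≡ 35 (mod 323)
294^64 ≡ 35^2 = 1225 ≡ 256 (mod 323)
294^128 ≡ 256^2 = 65536 ≡ 290 (mod 323)
294^256 ≡ 290^2 = 84100 ≡ 120 (mod 323)
294^465 = 294^256 · 294^128 · 294^64 · 294^16 · 294^1 ≡ 120 · 290 · 256 · 137 · 294 (mod 323).
Accumulate the product:
120 · 290 = 34800 ≡ 239
239 · 256 = 61184 ≡ 137
137 · 137 = 18769 ≡ 35
35 · 294 = 10290 ≡ 277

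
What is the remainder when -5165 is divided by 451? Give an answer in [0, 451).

247

-5165 = -12·451 + 247, so -5165 ≡ 247 (mod 451).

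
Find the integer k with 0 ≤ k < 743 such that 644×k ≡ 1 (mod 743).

Apply the Euclidean algorithm and back-substitute:
743 = 1*644 + 99
644 = 6*99 + 50
99 = 1*50 + 49
50 = 1*49 + 1
49 = 49*1 + 0
gcd(644, 743) = 1, so the inverse exists.
Bézout: 1 = −13*743 + 15*644.
So 644⁻¹ ≡ 15 (mod 743).

15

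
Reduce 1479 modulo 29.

0

1479 = 51×29 + 0, so 1479 ≡ 0 (mod 29).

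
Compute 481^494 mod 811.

By square-and-multiply:
494 in binary is 111101110, i.e. 494 = 256 + 128 + 64 + 32 + 8 + 4 + 2.
481^1 ≡ 481 (mod 811)
481^2 ≡ 481^2 = 231361 ≡ 226 (mod 811)
481^4 ≡ 226^2 = 51076 ≡ 794 (mod 811)
481^8 ≡ 794^2 = 630436 ≡ 289 (mod 811)
481^16 ≡ 289^2 = 83521 ≡ 799 (mod 811)
481^32 ≡ 799^2 = 638401 ≡ 144 (mod 811)
481^64 ≡ 144^2 = 20736 ≡ 461 (mod 811)
481^128 ≡ 461^2 = 212521 ≡ 39 (mod 811)
481^256 ≡ 39^2 = 1521 ≡ 710 (mod 811)
481^494 = 481^256 · 481^128 · 481^64 · 481^32 · 481^8 · 481^4 · 481^2 ≡ 710 · 39 · 461 · 144 · 289 · 794 · 226 (mod 811).
Accumulate the product:
710 · 39 = 27690 ≡ 116
116 · 461 = 53476 ≡ 761
761 · 144 = 109584 ≡ 99
99 · 289 = 28611 ≡ 226
226 · 794 = 179444 ≡ 213
213 · 226 = 48138 ≡ 289

289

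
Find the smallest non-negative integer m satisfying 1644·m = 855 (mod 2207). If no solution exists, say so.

2131

gcd(1644, 2207) = 1, so a unique solution mod 2207 exists.
1644⁻¹ ≡ 98 (mod 2207).
m ≡ 98·855 ≡ 2131 (mod 2207).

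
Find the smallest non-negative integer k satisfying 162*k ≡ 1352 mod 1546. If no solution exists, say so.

705

gcd(162, 1546) = 2, and 2 | 1352, so solutions exist.
Divide through by 2: 81*k mod 773 = 676.
81⁻¹ ≡ 439 (mod 773).
k ≡ 439*676 ≡ 705 (mod 773).
The smallest non-negative solution is k = 705.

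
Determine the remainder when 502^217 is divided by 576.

502^1 ≡ 502 (mod 576)
502^2 ≡ 502^2 = 252004 ≡ 292 (mod 576)
502^4 ≡ 292^2 = 85264 ≡ 16 (mod 576)
502^8 ≡ 16^2 = 256 (mod 576)
502^16 ≡ 256^2 = 65536 ≡ 448 (mod 576)
502^32 ≡ 448^2 = 200704 ≡ 256 (mod 576)
502^64 ≡ 256^2 = 65536 ≡ 448 (mod 576)
502^128 ≡ 448^2 = 200704 ≡ 256 (mod 576)
502^217 = 502^128 · 502^64 · 502^16 · 502^8 · 502^1 ≡ 256 · 448 · 448 · 256 · 502 (mod 576).
Accumulate the product:
256 · 448 = 114688 ≡ 64
64 · 448 = 28672 ≡ 448
448 · 256 = 114688 ≡ 64
64 · 502 = 32128 ≡ 448

448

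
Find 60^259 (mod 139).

103

Using repeated squaring:
259 in binary is 100000011, i.e. 259 = 256 + 2 + 1.
60^1 ≡ 60 (mod 139)
60^2 ≡ 60^2 = 3600 ≡ 125 (mod 139)
60^4 ≡ 125^2 = 15625 ≡ 57 (mod 139)
60^8 ≡ 57^2 = 3249 ≡ 52 (mod 139)
60^16 ≡ 52^2 = 2704 ≡ 63 (mod 139)
60^32 ≡ 63^2 = 3969 ≡ 77 (mod 139)
60^64 ≡ 77^2 = 5929 ≡ 91 (mod 139)
60^128 ≡ 91^2 = 8281 ≡ 80 (mod 139)
60^256 ≡ 80^2 = 6400 ≡ 6 (mod 139)
60^259 = 60^256 * 60^2 * 60^1 ≡ 6 * 125 * 60 (mod 139).
Accumulate the product:
6 * 125 = 750 ≡ 55
55 * 60 = 3300 ≡ 103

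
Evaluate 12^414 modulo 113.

By square-and-multiply:
414 in binary is 110011110, i.e. 414 = 256 + 128 + 16 + 8 + 4 + 2.
12^1 ≡ 12 (mod 113)
12^2 ≡ 12^2 = 144 ≡ 31 (mod 113)
12^4 ≡ 31^2 = 961 ≡ 57 (mod 113)
12^8 ≡ 57^2 = 3249 ≡ 85 (mod 113)
12^16 ≡ 85^2 = 7225 ≡ 106 (mod 113)
12^32 ≡ 106^2 = 11236 ≡ 49 (mod 113)
12^64 ≡ 49^2 = 2401 ≡ 28 (mod 113)
12^128 ≡ 28^2 = 784 ≡ 106 (mod 113)
12^256 ≡ 106^2 = 11236 ≡ 49 (mod 113)
12^414 = 12^256 · 12^128 · 12^16 · 12^8 · 12^4 · 12^2 ≡ 49 · 106 · 106 · 85 · 57 · 31 (mod 113).
Accumulate the product:
49 · 106 = 5194 ≡ 109
109 · 106 = 11554 ≡ 28
28 · 85 = 2380 ≡ 7
7 · 57 = 399 ≡ 60
60 · 31 = 1860 ≡ 52

52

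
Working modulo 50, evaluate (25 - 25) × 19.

25 - 25 = 0
0 × 19 = 0

0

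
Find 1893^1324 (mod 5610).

Compute successive squares:
1324 in binary is 10100101100, i.e. 1324 = 1024 + 256 + 32 + 8 + 4.
1893^1 ≡ 1893 (mod 5610)
1893^2 ≡ 1893^2 = 3583449 ≡ 4269 (mod 5610)
1893^4 ≡ 4269^2 = 18224361 ≡ 3081 (mod 5610)
1893^8 ≡ 3081^2 = 9492561 ≡ 441 (mod 5610)
1893^16 ≡ 441^2 = 194481 ≡ 3741 (mod 5610)
1893^32 ≡ 3741^2 = 13995081 ≡ 3741 (mod 5610)
1893^64 ≡ 3741^2 = 13995081 ≡ 3741 (mod 5610)
1893^128 ≡ 3741^2 = 13995081 ≡ 3741 (mod 5610)
1893^256 ≡ 3741^2 = 13995081 ≡ 3741 (mod 5610)
1893^512 ≡ 3741^2 = 13995081 ≡ 3741 (mod 5610)
1893^1024 ≡ 3741^2 = 13995081 ≡ 3741 (mod 5610)
1893^1324 = 1893^1024 * 1893^256 * 1893^32 * 1893^8 * 1893^4 ≡ 3741 * 3741 * 3741 * 441 * 3081 (mod 5610).
Accumulate the product:
3741 * 3741 = 13995081 ≡ 3741
3741 * 3741 = 13995081 ≡ 3741
3741 * 441 = 1649781 ≡ 441
441 * 3081 = 1358721 ≡ 1101

1101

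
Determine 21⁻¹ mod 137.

137 = 6*21 + 11
21 = 1*11 + 10
11 = 1*10 + 1
10 = 10*1 + 0
gcd(21, 137) = 1, so the inverse exists.
Bézout: 1 = 2*137 − 13*21.
So 21⁻¹ ≡ −13 ≡ 124 (mod 137).

124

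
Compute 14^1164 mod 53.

14^1 ≡ 14 (mod 53)
14^2 ≡ 14^2 = 196 ≡ 37 (mod 53)
14^4 ≡ 37^2 = 1369 ≡ 44 (mod 53)
14^8 ≡ 44^2 = 1936 ≡ 28 (mod 53)
14^16 ≡ 28^2 = 784 ≡ 42 (mod 53)
14^32 ≡ 42^2 = 1764 ≡ 15 (mod 53)
14^64 ≡ 15^2 = 225 ≡ 13 (mod 53)
14^128 ≡ 13^2 = 169 ≡ 10 (mod 53)
14^256 ≡ 10^2 = 100 ≡ 47 (mod 53)
14^512 ≡ 47^2 = 2209 ≡ 36 (mod 53)
14^1024 ≡ 36^2 = 1296 ≡ 24 (mod 53)
14^1164 = 14^1024 · 14^128 · 14^8 · 14^4 ≡ 24 · 10 · 28 · 44 (mod 53).
Accumulate the product:
24 · 10 = 240 ≡ 28
28 · 28 = 784 ≡ 42
42 · 44 = 1848 ≡ 46

46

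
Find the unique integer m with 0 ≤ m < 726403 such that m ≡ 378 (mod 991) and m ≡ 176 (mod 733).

991⁻¹ mod 733: 991*304 ≡ 1 (mod 733), so 991⁻¹ ≡ 304.
m = 378 + 991*((176 − 378)*304 mod 733) = 378 + 991*164 = 162902.

162902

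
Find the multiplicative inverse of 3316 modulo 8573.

8573 = 2*3316 + 1941
3316 = 1*1941 + 1375
1941 = 1*1375 + 566
1375 = 2*566 + 243
566 = 2*243 + 80
243 = 3*80 + 3
80 = 26*3 + 2
3 = 1*2 + 1
2 = 2*1 + 0
gcd(3316, 8573) = 1, so the inverse exists.
Back-substitute for 1:
1 = 1*3 − 1*2
  = −1*80 + 27*3
  = 27*243 − 82*80
  = −82*566 + 191*243
  = 191*1375 − 464*566
  = −464*1941 + 655*1375
  = 655*3316 − 1119*1941
  = −1119*8573 + 2893*3316
So 3316⁻¹ ≡ 2893 (mod 8573).

2893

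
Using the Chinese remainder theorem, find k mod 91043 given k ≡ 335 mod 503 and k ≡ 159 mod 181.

503⁻¹ mod 181: 503*95 ≡ 1 (mod 181), so 503⁻¹ ≡ 95.
k = 335 + 503*((159 − 335)*95 mod 181) = 335 + 503*113 = 57174.
Check: 57174 mod 503 = 335, 57174 mod 181 = 159. ✓

57174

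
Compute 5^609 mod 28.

609 in binary is 1001100001, i.e. 609 = 512 + 64 + 32 + 1.
5^1 ≡ 5 (mod 28)
5^2 ≡ 5^2 = 25 (mod 28)
5^4 ≡ 25^2 = 625 ≡ 9 (mod 28)
5^8 ≡ 9^2 = 81 ≡ 25 (mod 28)
5^16 ≡ 25^2 = 625 ≡ 9 (mod 28)
5^32 ≡ 9^2 = 81 ≡ 25 (mod 28)
5^64 ≡ 25^2 = 625 ≡ 9 (mod 28)
5^128 ≡ 9^2 = 81 ≡ 25 (mod 28)
5^256 ≡ 25^2 = 625 ≡ 9 (mod 28)
5^512 ≡ 9^2 = 81 ≡ 25 (mod 28)
5^609 = 5^512 * 5^64 * 5^32 * 5^1 ≡ 25 * 9 * 25 * 5 (mod 28).
Accumulate the product:
25 * 9 = 225 ≡ 1
1 * 25 = 25
25 * 5 = 125 ≡ 13

13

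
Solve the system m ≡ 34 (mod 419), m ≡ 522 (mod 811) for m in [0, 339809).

419⁻¹ mod 811: 419·751 ≡ 1 (mod 811), so 419⁻¹ ≡ 751.
m = 34 + 419·((522 − 34)·751 mod 811) = 34 + 419·727 = 304647.

304647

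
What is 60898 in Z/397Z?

157

60898 = 153*397 + 157, so 60898 ≡ 157 (mod 397).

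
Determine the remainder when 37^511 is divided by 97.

511 in binary is 111111111, i.e. 511 = 256 + 128 + 64 + 32 + 16 + 8 + 4 + 2 + 1.
37^1 ≡ 37 (mod 97)
37^2 ≡ 37^2 = 1369 ≡ 11 (mod 97)
37^4 ≡ 11^2 = 121 ≡ 24 (mod 97)
37^8 ≡ 24^2 = 576 ≡ 91 (mod 97)
37^16 ≡ 91^2 = 8281 ≡ 36 (mod 97)
37^32 ≡ 36^2 = 1296 ≡ 35 (mod 97)
37^64 ≡ 35^2 = 1225 ≡ 61 (mod 97)
37^128 ≡ 61^2 = 3721 ≡ 35 (mod 97)
37^256 ≡ 35^2 = 1225 ≡ 61 (mod 97)
37^511 = 37^256 × 37^128 × 37^64 × 37^32 × 37^16 × 37^8 × 37^4 × 37^2 × 37^1 ≡ 61 × 35 × 61 × 35 × 36 × 91 × 24 × 11 × 37 (mod 97).
Accumulate the product:
61 × 35 = 2135 ≡ 1
1 × 61 = 61
61 × 35 = 2135 ≡ 1
1 × 36 = 36
36 × 91 = 3276 ≡ 75
75 × 24 = 1800 ≡ 54
54 × 11 = 594 ≡ 12
12 × 37 = 444 ≡ 56

56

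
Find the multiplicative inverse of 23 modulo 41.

By the extended Euclidean algorithm:
41 = 1×23 + 18
23 = 1×18 + 5
18 = 3×5 + 3
5 = 1×3 + 2
3 = 1×2 + 1
2 = 2×1 + 0
gcd(23, 41) = 1, so the inverse exists.
Back-substitute for 1:
1 = 1×3 − 1×2
  = −1×5 + 2×3
  = 2×18 − 7×5
  = −7×23 + 9×18
  = 9×41 − 16×23
So 23⁻¹ ≡ −16 ≡ 25 (mod 41).

25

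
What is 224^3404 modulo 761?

By square-and-multiply:
224^1 ≡ 224 (mod 761)
224^2 ≡ 224^2 = 50176 ≡ 711 (mod 761)
224^4 ≡ 711^2 = 505521 ≡ 217 (mod 761)
224^8 ≡ 217^2 = 47089 ≡ 668 (mod 761)
224^16 ≡ 668^2 = 446224 ≡ 278 (mod 761)
224^32 ≡ 278^2 = 77284 ≡ 423 (mod 761)
224^64 ≡ 423^2 = 178929 ≡ 94 (mod 761)
224^128 ≡ 94^2 = 8836 ≡ 465 (mod 761)
224^256 ≡ 465^2 = 216225 ≡ 101 (mod 761)
224^512 ≡ 101^2 = 10201 ≡ 308 (mod 761)
224^1024 ≡ 308^2 = 94864 ≡ 500 (mod 761)
224^2048 ≡ 500^2 = 250000 ≡ 392 (mod 761)
224^3404 = 224^2048 · 224^1024 · 224^256 · 224^64 · 224^8 · 224^4 ≡ 392 · 500 · 101 · 94 · 668 · 217 (mod 761).
Accumulate the product:
392 · 500 = 196000 ≡ 423
423 · 101 = 42723 ≡ 107
107 · 94 = 10058 ≡ 165
165 · 668 = 110220 ≡ 636
636 · 217 = 138012 ≡ 271

271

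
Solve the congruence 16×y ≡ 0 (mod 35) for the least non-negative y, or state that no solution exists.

0

gcd(16, 35) = 1, so a unique solution mod 35 exists.
16⁻¹ ≡ 11 (mod 35).
y ≡ 11×0 ≡ 0 (mod 35).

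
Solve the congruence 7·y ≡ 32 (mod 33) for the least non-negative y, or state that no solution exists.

gcd(7, 33) = 1, so a unique solution mod 33 exists.
7⁻¹ ≡ 19 (mod 33).
y ≡ 19·32 ≡ 14 (mod 33).

14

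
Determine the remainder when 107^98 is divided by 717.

553

Compute successive squares:
98 in binary is 1100010, i.e. 98 = 64 + 32 + 2.
107^1 ≡ 107 (mod 717)
107^2 ≡ 107^2 = 11449 ≡ 694 (mod 717)
107^4 ≡ 694^2 = 481636 ≡ 529 (mod 717)
107^8 ≡ 529^2 = 279841 ≡ 211 (mod 717)
107^16 ≡ 211^2 = 44521 ≡ 67 (mod 717)
107^32 ≡ 67^2 = 4489 ≡ 187 (mod 717)
107^64 ≡ 187^2 = 34969 ≡ 553 (mod 717)
107^98 = 107^64 * 107^32 * 107^2 ≡ 553 * 187 * 694 (mod 717).
Accumulate the product:
553 * 187 = 103411 ≡ 163
163 * 694 = 113122 ≡ 553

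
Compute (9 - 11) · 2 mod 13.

9 - 11 = -2 ≡ 11 (mod 13)
11 · 2 = 22 ≡ 9 (mod 13)

9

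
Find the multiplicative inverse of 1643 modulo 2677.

By the extended Euclidean algorithm:
2677 = 1*1643 + 1034
1643 = 1*1034 + 609
1034 = 1*609 + 425
609 = 1*425 + 184
425 = 2*184 + 57
184 = 3*57 + 13
57 = 4*13 + 5
13 = 2*5 + 3
5 = 1*3 + 2
3 = 1*2 + 1
2 = 2*1 + 0
gcd(1643, 2677) = 1, so the inverse exists.
Bézout: 1 = −634*2677 + 1033*1643.
So 1643⁻¹ ≡ 1033 (mod 2677).

1033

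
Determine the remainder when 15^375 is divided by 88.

375 in binary is 101110111, i.e. 375 = 256 + 64 + 32 + 16 + 4 + 2 + 1.
15^1 ≡ 15 (mod 88)
15^2 ≡ 15^2 = 225 ≡ 49 (mod 88)
15^4 ≡ 49^2 = 2401 ≡ 25 (mod 88)
15^8 ≡ 25^2 = 625 ≡ 9 (mod 88)
15^16 ≡ 9^2 = 81 (mod 88)
15^32 ≡ 81^2 = 6561 ≡ 49 (mod 88)
15^64 ≡ 49^2 = 2401 ≡ 25 (mod 88)
15^128 ≡ 25^2 = 625 ≡ 9 (mod 88)
15^256 ≡ 9^2 = 81 (mod 88)
15^375 = 15^256 * 15^64 * 15^32 * 15^16 * 15^4 * 15^2 * 15^1 ≡ 81 * 25 * 49 * 81 * 25 * 49 * 15 (mod 88).
Accumulate the product:
81 * 25 = 2025 ≡ 1
1 * 49 = 49
49 * 81 = 3969 ≡ 9
9 * 25 = 225 ≡ 49
49 * 49 = 2401 ≡ 25
25 * 15 = 375 ≡ 23

23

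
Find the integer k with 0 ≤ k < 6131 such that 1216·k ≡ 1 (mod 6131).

2284

By the extended Euclidean algorithm:
6131 = 5×1216 + 51
1216 = 23×51 + 43
51 = 1×43 + 8
43 = 5×8 + 3
8 = 2×3 + 2
3 = 1×2 + 1
2 = 2×1 + 0
gcd(1216, 6131) = 1, so the inverse exists.
Bézout: 1 = −453×6131 + 2284×1216.
So 1216⁻¹ ≡ 2284 (mod 6131).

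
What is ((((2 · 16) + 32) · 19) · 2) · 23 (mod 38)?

2 · 16 = 32
32 + 32 = 64 ≡ 26 (mod 38)
26 · 19 = 494 ≡ 0 (mod 38)
0 · 2 = 0
0 · 23 = 0

0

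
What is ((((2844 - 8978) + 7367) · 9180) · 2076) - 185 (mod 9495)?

2844 - 8978 = -6134 ≡ 3361 (mod 9495)
3361 + 7367 = 10728 ≡ 1233 (mod 9495)
1233 · 9180 = 11318940 ≡ 900 (mod 9495)
900 · 2076 = 1868400 ≡ 7380 (mod 9495)
7380 - 185 = 7195

7195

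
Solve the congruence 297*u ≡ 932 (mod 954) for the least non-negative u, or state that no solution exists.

no solution

gcd(297, 954) = 9, and 9 does not divide 932.
So the congruence has no solution.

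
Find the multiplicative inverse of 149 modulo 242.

13

242 = 1×149 + 93
149 = 1×93 + 56
93 = 1×56 + 37
56 = 1×37 + 19
37 = 1×19 + 18
19 = 1×18 + 1
18 = 18×1 + 0
gcd(149, 242) = 1, so the inverse exists.
Back-substitute for 1:
1 = 1×19 − 1×18
  = −1×37 + 2×19
  = 2×56 − 3×37
  = −3×93 + 5×56
  = 5×149 − 8×93
  = −8×242 + 13×149
So 149⁻¹ ≡ 13 (mod 242).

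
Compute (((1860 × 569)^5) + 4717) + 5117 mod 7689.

1860 × 569 = 1058340 ≡ 4947 (mod 7689)
(4947)^5 ≡ 1011 (mod 7689)
1011 + 4717 = 5728
5728 + 5117 = 10845 ≡ 3156 (mod 7689)

3156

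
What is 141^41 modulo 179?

121

Compute successive squares:
41 in binary is 101001, i.e. 41 = 32 + 8 + 1.
141^1 ≡ 141 (mod 179)
141^2 ≡ 141^2 = 19881 ≡ 12 (mod 179)
141^4 ≡ 12^2 = 144 (mod 179)
141^8 ≡ 144^2 = 20736 ≡ 151 (mod 179)
141^16 ≡ 151^2 = 22801 ≡ 68 (mod 179)
141^32 ≡ 68^2 = 4624 ≡ 149 (mod 179)
141^41 = 141^32 × 141^8 × 141^1 ≡ 149 × 151 × 141 (mod 179).
Accumulate the product:
149 × 151 = 22499 ≡ 124
124 × 141 = 17484 ≡ 121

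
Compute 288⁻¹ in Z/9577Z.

2361

9577 = 33·288 + 73
288 = 3·73 + 69
73 = 1·69 + 4
69 = 17·4 + 1
4 = 4·1 + 0
gcd(288, 9577) = 1, so the inverse exists.
Bézout: 1 = −71·9577 + 2361·288.
So 288⁻¹ ≡ 2361 (mod 9577).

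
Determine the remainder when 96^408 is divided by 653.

Using repeated squaring:
408 in binary is 110011000, i.e. 408 = 256 + 128 + 16 + 8.
96^1 ≡ 96 (mod 653)
96^2 ≡ 96^2 = 9216 ≡ 74 (mod 653)
96^4 ≡ 74^2 = 5476 ≡ 252 (mod 653)
96^8 ≡ 252^2 = 63504 ≡ 163 (mod 653)
96^16 ≡ 163^2 = 26569 ≡ 449 (mod 653)
96^32 ≡ 449^2 = 201601 ≡ 477 (mod 653)
96^64 ≡ 477^2 = 227529 ≡ 285 (mod 653)
96^128 ≡ 285^2 = 81225 ≡ 253 (mod 653)
96^256 ≡ 253^2 = 64009 ≡ 15 (mod 653)
96^408 = 96^256 × 96^128 × 96^16 × 96^8 ≡ 15 × 253 × 449 × 163 (mod 653).
Accumulate the product:
15 × 253 = 3795 ≡ 530
530 × 449 = 237970 ≡ 278
278 × 163 = 45314 ≡ 257

257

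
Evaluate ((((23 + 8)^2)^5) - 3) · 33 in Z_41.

23 + 8 = 31
(31)^2 ≡ 18 (mod 41)
(18)^5 ≡ 1 (mod 41)
1 - 3 = -2 ≡ 39 (mod 41)
39 · 33 = 1287 ≡ 16 (mod 41)

16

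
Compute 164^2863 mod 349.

49

Using repeated squaring:
2863 in binary is 101100101111, i.e. 2863 = 2048 + 512 + 256 + 32 + 8 + 4 + 2 + 1.
164^1 ≡ 164 (mod 349)
164^2 ≡ 164^2 = 26896 ≡ 23 (mod 349)
164^4 ≡ 23^2 = 529 ≡ 180 (mod 349)
164^8 ≡ 180^2 = 32400 ≡ 292 (mod 349)
164^16 ≡ 292^2 = 85264 ≡ 108 (mod 349)
164^32 ≡ 108^2 = 11664 ≡ 147 (mod 349)
164^64 ≡ 147^2 = 21609 ≡ 320 (mod 349)
164^128 ≡ 320^2 = 102400 ≡ 143 (mod 349)
164^256 ≡ 143^2 = 20449 ≡ 207 (mod 349)
164^512 ≡ 207^2 = 42849 ≡ 271 (mod 349)
164^1024 ≡ 271^2 = 73441 ≡ 151 (mod 349)
164^2048 ≡ 151^2 = 22801 ≡ 116 (mod 349)
164^2863 = 164^2048 * 164^512 * 164^256 * 164^32 * 164^8 * 164^4 * 164^2 * 164^1 ≡ 116 * 271 * 207 * 147 * 292 * 180 * 23 * 164 (mod 349).
Accumulate the product:
116 * 271 = 31436 ≡ 26
26 * 207 = 5382 ≡ 147
147 * 147 = 21609 ≡ 320
320 * 292 = 93440 ≡ 257
257 * 180 = 46260 ≡ 192
192 * 23 = 4416 ≡ 228
228 * 164 = 37392 ≡ 49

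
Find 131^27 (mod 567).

27 in binary is 11011, i.e. 27 = 16 + 8 + 2 + 1.
131^1 ≡ 131 (mod 567)
131^2 ≡ 131^2 = 17161 ≡ 151 (mod 567)
131^4 ≡ 151^2 = 22801 ≡ 121 (mod 567)
131^8 ≡ 121^2 = 14641 ≡ 466 (mod 567)
131^16 ≡ 466^2 = 217156 ≡ 562 (mod 567)
131^27 = 131^16 · 131^8 · 131^2 · 131^1 ≡ 562 · 466 · 151 · 131 (mod 567).
Accumulate the product:
562 · 466 = 261892 ≡ 505
505 · 151 = 76255 ≡ 277
277 · 131 = 36287 ≡ 566

566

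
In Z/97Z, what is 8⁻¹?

85

By the extended Euclidean algorithm:
97 = 12*8 + 1
8 = 8*1 + 0
gcd(8, 97) = 1, so the inverse exists.
Back-substitute for 1:
1 = 1*97 − 12*8
So 8⁻¹ ≡ −12 ≡ 85 (mod 97).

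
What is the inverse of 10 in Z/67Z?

Run the extended Euclidean algorithm:
67 = 6·10 + 7
10 = 1·7 + 3
7 = 2·3 + 1
3 = 3·1 + 0
gcd(10, 67) = 1, so the inverse exists.
Back-substitute for 1:
1 = 1·7 − 2·3
  = −2·10 + 3·7
  = 3·67 − 20·10
So 10⁻¹ ≡ −20 ≡ 47 (mod 67).

47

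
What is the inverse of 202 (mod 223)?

Run the extended Euclidean algorithm:
223 = 1×202 + 21
202 = 9×21 + 13
21 = 1×13 + 8
13 = 1×8 + 5
8 = 1×5 + 3
5 = 1×3 + 2
3 = 1×2 + 1
2 = 2×1 + 0
gcd(202, 223) = 1, so the inverse exists.
Back-substitute for 1:
1 = 1×3 − 1×2
  = −1×5 + 2×3
  = 2×8 − 3×5
  = −3×13 + 5×8
  = 5×21 − 8×13
  = −8×202 + 77×21
  = 77×223 − 85×202
So 202⁻¹ ≡ −85 ≡ 138 (mod 223).

138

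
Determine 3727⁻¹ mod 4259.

4259 = 1*3727 + 532
3727 = 7*532 + 3
532 = 177*3 + 1
3 = 3*1 + 0
gcd(3727, 4259) = 1, so the inverse exists.
Bézout: 1 = 1240*4259 − 1417*3727.
So 3727⁻¹ ≡ −1417 ≡ 2842 (mod 4259).

2842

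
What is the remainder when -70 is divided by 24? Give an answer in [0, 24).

2

-70 = -3*24 + 2, so -70 ≡ 2 (mod 24).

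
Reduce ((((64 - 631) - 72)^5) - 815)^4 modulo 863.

58

64 - 631 = -567 ≡ 296 (mod 863)
296 - 72 = 224
(224)^5 ≡ 247 (mod 863)
247 - 815 = -568 ≡ 295 (mod 863)
(295)^4 ≡ 58 (mod 863)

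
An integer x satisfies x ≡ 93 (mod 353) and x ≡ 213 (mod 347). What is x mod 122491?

7153

353⁻¹ mod 347: 353×58 ≡ 1 (mod 347), so 353⁻¹ ≡ 58.
x = 93 + 353×((213 − 93)×58 mod 347) = 93 + 353×20 = 7153.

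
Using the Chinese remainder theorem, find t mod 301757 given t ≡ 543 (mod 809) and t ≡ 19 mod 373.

809⁻¹ mod 373: 809×225 ≡ 1 (mod 373), so 809⁻¹ ≡ 225.
t = 543 + 809×((19 − 543)×225 mod 373) = 543 + 809×341 = 276412.
Check: 276412 mod 809 = 543, 276412 mod 373 = 19. ✓

276412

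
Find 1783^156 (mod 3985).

2686

Compute successive squares:
156 in binary is 10011100, i.e. 156 = 128 + 16 + 8 + 4.
1783^1 ≡ 1783 (mod 3985)
1783^2 ≡ 1783^2 = 3179089 ≡ 3044 (mod 3985)
1783^4 ≡ 3044^2 = 9265936 ≡ 811 (mod 3985)
1783^8 ≡ 811^2 = 657721 ≡ 196 (mod 3985)
1783^16 ≡ 196^2 = 38416 ≡ 2551 (mod 3985)
1783^32 ≡ 2551^2 = 6507601 ≡ 96 (mod 3985)
1783^64 ≡ 96^2 = 9216 ≡ 1246 (mod 3985)
1783^128 ≡ 1246^2 = 1552516 ≡ 2351 (mod 3985)
1783^156 = 1783^128 · 1783^16 · 1783^8 · 1783^4 ≡ 2351 · 2551 · 196 · 811 (mod 3985).
Accumulate the product:
2351 · 2551 = 5997401 ≡ 3961
3961 · 196 = 776356 ≡ 3266
3266 · 811 = 2648726 ≡ 2686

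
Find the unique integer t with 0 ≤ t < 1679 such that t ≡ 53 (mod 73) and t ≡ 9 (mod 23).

73⁻¹ mod 23: 73*6 ≡ 1 (mod 23), so 73⁻¹ ≡ 6.
t = 53 + 73*((9 − 53)*6 mod 23) = 53 + 73*12 = 929.

929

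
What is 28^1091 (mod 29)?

28

By square-and-multiply:
28^1 ≡ 28 (mod 29)
28^2 ≡ 28^2 = 784 ≡ 1 (mod 29)
28^4 ≡ 1^2 = 1 (mod 29)
28^8 ≡ 1^2 = 1 (mod 29)
28^16 ≡ 1^2 = 1 (mod 29)
28^32 ≡ 1^2 = 1 (mod 29)
28^64 ≡ 1^2 = 1 (mod 29)
28^128 ≡ 1^2 = 1 (mod 29)
28^256 ≡ 1^2 = 1 (mod 29)
28^512 ≡ 1^2 = 1 (mod 29)
28^1024 ≡ 1^2 = 1 (mod 29)
28^1091 = 28^1024 * 28^64 * 28^2 * 28^1 ≡ 1 * 1 * 1 * 28 (mod 29).
Accumulate the product:
1 * 1 = 1
1 * 1 = 1
1 * 28 = 28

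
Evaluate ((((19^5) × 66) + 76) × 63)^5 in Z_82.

(19)^5 ≡ 27 (mod 82)
27 × 66 = 1782 ≡ 60 (mod 82)
60 + 76 = 136 ≡ 54 (mod 82)
54 × 63 = 3402 ≡ 40 (mod 82)
(40)^5 ≡ 40 (mod 82)

40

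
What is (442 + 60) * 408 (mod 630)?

66

442 + 60 = 502
502 * 408 = 204816 ≡ 66 (mod 630)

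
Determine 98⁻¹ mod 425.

412

425 = 4·98 + 33
98 = 2·33 + 32
33 = 1·32 + 1
32 = 32·1 + 0
gcd(98, 425) = 1, so the inverse exists.
Back-substitute for 1:
1 = 1·33 − 1·32
  = −1·98 + 3·33
  = 3·425 − 13·98
So 98⁻¹ ≡ −13 ≡ 412 (mod 425).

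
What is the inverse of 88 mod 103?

48

By the extended Euclidean algorithm:
103 = 1*88 + 15
88 = 5*15 + 13
15 = 1*13 + 2
13 = 6*2 + 1
2 = 2*1 + 0
gcd(88, 103) = 1, so the inverse exists.
Back-substitute for 1:
1 = 1*13 − 6*2
  = −6*15 + 7*13
  = 7*88 − 41*15
  = −41*103 + 48*88
So 88⁻¹ ≡ 48 (mod 103).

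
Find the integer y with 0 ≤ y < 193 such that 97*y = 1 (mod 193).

2

Run the extended Euclidean algorithm:
193 = 1·97 + 96
97 = 1·96 + 1
96 = 96·1 + 0
gcd(97, 193) = 1, so the inverse exists.
Back-substitute for 1:
1 = 1·97 − 1·96
  = −1·193 + 2·97
So 97⁻¹ ≡ 2 (mod 193).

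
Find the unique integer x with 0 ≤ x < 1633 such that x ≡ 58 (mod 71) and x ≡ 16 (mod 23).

200

71⁻¹ mod 23: 71·12 ≡ 1 (mod 23), so 71⁻¹ ≡ 12.
x = 58 + 71·((16 − 58)·12 mod 23) = 58 + 71·2 = 200.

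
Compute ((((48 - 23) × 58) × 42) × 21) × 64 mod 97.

48 - 23 = 25
25 × 58 = 1450 ≡ 92 (mod 97)
92 × 42 = 3864 ≡ 81 (mod 97)
81 × 21 = 1701 ≡ 52 (mod 97)
52 × 64 = 3328 ≡ 30 (mod 97)

30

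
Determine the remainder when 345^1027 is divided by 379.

215

345^1 ≡ 345 (mod 379)
345^2 ≡ 345^2 = 119025 ≡ 19 (mod 379)
345^4 ≡ 19^2 = 361 (mod 379)
345^8 ≡ 361^2 = 130321 ≡ 324 (mod 379)
345^16 ≡ 324^2 = 104976 ≡ 372 (mod 379)
345^32 ≡ 372^2 = 138384 ≡ 49 (mod 379)
345^64 ≡ 49^2 = 2401 ≡ 127 (mod 379)
345^128 ≡ 127^2 = 16129 ≡ 211 (mod 379)
345^256 ≡ 211^2 = 44521 ≡ 178 (mod 379)
345^512 ≡ 178^2 = 31684 ≡ 227 (mod 379)
345^1024 ≡ 227^2 = 51529 ≡ 364 (mod 379)
345^1027 = 345^1024 × 345^2 × 345^1 ≡ 364 × 19 × 345 (mod 379).
Accumulate the product:
364 × 19 = 6916 ≡ 94
94 × 345 = 32430 ≡ 215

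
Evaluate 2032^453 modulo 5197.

By square-and-multiply:
453 in binary is 111000101, i.e. 453 = 256 + 128 + 64 + 4 + 1.
2032^1 ≡ 2032 (mod 5197)
2032^2 ≡ 2032^2 = 4129024 ≡ 2606 (mod 5197)
2032^4 ≡ 2606^2 = 6791236 ≡ 3954 (mod 5197)
2032^8 ≡ 3954^2 = 15634116 ≡ 1540 (mod 5197)
2032^16 ≡ 1540^2 = 2371600 ≡ 1768 (mod 5197)
2032^32 ≡ 1768^2 = 3125824 ≡ 2427 (mod 5197)
2032^64 ≡ 2427^2 = 5890329 ≡ 2128 (mod 5197)
2032^128 ≡ 2128^2 = 4528384 ≡ 1797 (mod 5197)
2032^256 ≡ 1797^2 = 3229209 ≡ 1872 (mod 5197)
2032^453 = 2032^256 * 2032^128 * 2032^64 * 2032^4 * 2032^1 ≡ 1872 * 1797 * 2128 * 3954 * 2032 (mod 5197).
Accumulate the product:
1872 * 1797 = 3363984 ≡ 1525
1525 * 2128 = 3245200 ≡ 2272
2272 * 3954 = 8983488 ≡ 3072
3072 * 2032 = 6242304 ≡ 707

707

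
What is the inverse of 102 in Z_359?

88

359 = 3×102 + 53
102 = 1×53 + 49
53 = 1×49 + 4
49 = 12×4 + 1
4 = 4×1 + 0
gcd(102, 359) = 1, so the inverse exists.
Bézout: 1 = −25×359 + 88×102.
So 102⁻¹ ≡ 88 (mod 359).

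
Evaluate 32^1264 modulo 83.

64

32^1 ≡ 32 (mod 83)
32^2 ≡ 32^2 = 1024 ≡ 28 (mod 83)
32^4 ≡ 28^2 = 784 ≡ 37 (mod 83)
32^8 ≡ 37^2 = 1369 ≡ 41 (mod 83)
32^16 ≡ 41^2 = 1681 ≡ 21 (mod 83)
32^32 ≡ 21^2 = 441 ≡ 26 (mod 83)
32^64 ≡ 26^2 = 676 ≡ 12 (mod 83)
32^128 ≡ 12^2 = 144 ≡ 61 (mod 83)
32^256 ≡ 61^2 = 3721 ≡ 69 (mod 83)
32^512 ≡ 69^2 = 4761 ≡ 30 (mod 83)
32^1024 ≡ 30^2 = 900 ≡ 70 (mod 83)
32^1264 = 32^1024 × 32^128 × 32^64 × 32^32 × 32^16 ≡ 70 × 61 × 12 × 26 × 21 (mod 83).
Accumulate the product:
70 × 61 = 4270 ≡ 37
37 × 12 = 444 ≡ 29
29 × 26 = 754 ≡ 7
7 × 21 = 147 ≡ 64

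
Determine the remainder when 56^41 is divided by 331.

By square-and-multiply:
41 in binary is 101001, i.e. 41 = 32 + 8 + 1.
56^1 ≡ 56 (mod 331)
56^2 ≡ 56^2 = 3136 ≡ 157 (mod 331)
56^4 ≡ 157^2 = 24649 ≡ 155 (mod 331)
56^8 ≡ 155^2 = 24025 ≡ 193 (mod 331)
56^16 ≡ 193^2 = 37249 ≡ 177 (mod 331)
56^32 ≡ 177^2 = 31329 ≡ 215 (mod 331)
56^41 = 56^32 × 56^8 × 56^1 ≡ 215 × 193 × 56 (mod 331).
Accumulate the product:
215 × 193 = 41495 ≡ 120
120 × 56 = 6720 ≡ 100

100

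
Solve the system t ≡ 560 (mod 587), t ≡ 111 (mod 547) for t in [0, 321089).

587⁻¹ mod 547: 587*506 ≡ 1 (mod 547), so 587⁻¹ ≡ 506.
t = 560 + 587*((111 − 560)*506 mod 547) = 560 + 587*358 = 210706.

210706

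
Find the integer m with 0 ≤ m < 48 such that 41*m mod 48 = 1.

41

48 = 1*41 + 7
41 = 5*7 + 6
7 = 1*6 + 1
6 = 6*1 + 0
gcd(41, 48) = 1, so the inverse exists.
Back-substitute for 1:
1 = 1*7 − 1*6
  = −1*41 + 6*7
  = 6*48 − 7*41
So 41⁻¹ ≡ −7 ≡ 41 (mod 48).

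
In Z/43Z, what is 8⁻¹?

Apply the Euclidean algorithm and back-substitute:
43 = 5·8 + 3
8 = 2·3 + 2
3 = 1·2 + 1
2 = 2·1 + 0
gcd(8, 43) = 1, so the inverse exists.
Back-substitute for 1:
1 = 1·3 − 1·2
  = −1·8 + 3·3
  = 3·43 − 16·8
So 8⁻¹ ≡ −16 ≡ 27 (mod 43).

27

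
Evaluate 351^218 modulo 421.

By square-and-multiply:
218 in binary is 11011010, i.e. 218 = 128 + 64 + 16 + 8 + 2.
351^1 ≡ 351 (mod 421)
351^2 ≡ 351^2 = 123201 ≡ 269 (mod 421)
351^4 ≡ 269^2 = 72361 ≡ 370 (mod 421)
351^8 ≡ 370^2 = 136900 ≡ 75 (mod 421)
351^16 ≡ 75^2 = 5625 ≡ 152 (mod 421)
351^32 ≡ 152^2 = 23104 ≡ 370 (mod 421)
351^64 ≡ 370^2 = 136900 ≡ 75 (mod 421)
351^128 ≡ 75^2 = 5625 ≡ 152 (mod 421)
351^218 = 351^128 * 351^64 * 351^16 * 351^8 * 351^2 ≡ 152 * 75 * 152 * 75 * 269 (mod 421).
Accumulate the product:
152 * 75 = 11400 ≡ 33
33 * 152 = 5016 ≡ 385
385 * 75 = 28875 ≡ 247
247 * 269 = 66443 ≡ 346

346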